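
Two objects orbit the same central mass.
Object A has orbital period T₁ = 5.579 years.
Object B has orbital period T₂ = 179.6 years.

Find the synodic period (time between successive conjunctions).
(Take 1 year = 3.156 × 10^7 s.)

Convert to SI: T₁ = 5.579 years = 1.76073e+08 s; T₂ = 179.6 years = 5.66818e+09 s.
T_syn = |T₁ · T₂ / (T₁ − T₂)|.
T_syn = |1.76073e+08 · 5.66818e+09 / (1.76073e+08 − 5.66818e+09)| s ≈ 1.817e+08 s = 5.758 years.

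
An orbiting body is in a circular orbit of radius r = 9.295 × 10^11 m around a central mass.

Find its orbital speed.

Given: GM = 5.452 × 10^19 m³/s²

For a circular orbit, gravity supplies the centripetal force, so v = √(GM / r).
v = √(5.452e+19 / 9.295e+11) m/s ≈ 7659 m/s = 7.659 km/s.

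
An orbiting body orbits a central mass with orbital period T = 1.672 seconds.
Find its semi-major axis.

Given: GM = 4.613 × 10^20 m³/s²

Invert Kepler's third law: a = (GM · T² / (4π²))^(1/3).
Substituting T = 1.672 s and GM = 4.613e+20 m³/s²:
a = (4.613e+20 · (1.672)² / (4π²))^(1/3) m
a ≈ 3.197e+06 m = 3.197 Mm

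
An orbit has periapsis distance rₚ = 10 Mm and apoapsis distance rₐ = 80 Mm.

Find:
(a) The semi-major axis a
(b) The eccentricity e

Convert to SI: rₚ = 10 Mm = 1e+07 m; rₐ = 80 Mm = 8e+07 m.
(a) a = (rₚ + rₐ) / 2 = (1e+07 + 8e+07) / 2 ≈ 4.5e+07 m = 45 Mm.
(b) e = (rₐ − rₚ) / (rₐ + rₚ) = (8e+07 − 1e+07) / (8e+07 + 1e+07) ≈ 0.7778.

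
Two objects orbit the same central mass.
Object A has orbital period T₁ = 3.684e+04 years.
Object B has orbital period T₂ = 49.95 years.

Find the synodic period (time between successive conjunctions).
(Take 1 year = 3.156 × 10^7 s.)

Convert to SI: T₁ = 3.684e+04 years = 1.16267e+12 s; T₂ = 49.95 years = 1.57642e+09 s.
T_syn = |T₁ · T₂ / (T₁ − T₂)|.
T_syn = |1.16267e+12 · 1.57642e+09 / (1.16267e+12 − 1.57642e+09)| s ≈ 1.579e+09 s = 50.02 years.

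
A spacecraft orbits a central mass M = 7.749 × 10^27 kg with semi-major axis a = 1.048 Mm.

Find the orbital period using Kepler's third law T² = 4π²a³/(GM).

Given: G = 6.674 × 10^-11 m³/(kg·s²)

Convert to SI: a = 1.048 Mm = 1.048e+06 m.
GM = G · M = 6.674e-11 · 7.749e+27 = 5.17168e+17 m³/s².
Kepler's third law: T = 2π √(a³ / GM).
Substituting a = 1.048e+06 m and GM = 5.17168e+17 m³/s²:
T = 2π √((1.048e+06)³ / 5.17168e+17) s
T ≈ 9.374 s = 9.374 seconds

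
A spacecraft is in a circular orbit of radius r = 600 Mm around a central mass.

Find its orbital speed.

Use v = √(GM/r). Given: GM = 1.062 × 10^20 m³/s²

Convert to SI: r = 600 Mm = 6e+08 m.
For a circular orbit, gravity supplies the centripetal force, so v = √(GM / r).
v = √(1.062e+20 / 6e+08) m/s ≈ 4.207e+05 m/s = 420.7 km/s.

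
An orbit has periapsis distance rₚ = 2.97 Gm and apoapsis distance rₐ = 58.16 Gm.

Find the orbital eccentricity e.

Convert to SI: rₚ = 2.97 Gm = 2.97e+09 m; rₐ = 58.16 Gm = 5.816e+10 m.
e = (rₐ − rₚ) / (rₐ + rₚ).
e = (5.816e+10 − 2.97e+09) / (5.816e+10 + 2.97e+09) = 5.519e+10 / 6.113e+10 ≈ 0.9028.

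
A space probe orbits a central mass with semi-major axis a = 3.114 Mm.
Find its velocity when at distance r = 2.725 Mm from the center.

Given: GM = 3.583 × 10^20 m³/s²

Convert to SI: a = 3.114 Mm = 3.114e+06 m; r = 2.725 Mm = 2.725e+06 m.
Vis-viva: v = √(GM · (2/r − 1/a)).
2/r − 1/a = 2/2.725e+06 − 1/3.114e+06 = 4.12815e-07 m⁻¹.
v = √(3.583e+20 · 4.12815e-07) m/s ≈ 1.216e+07 m/s = 1.216e+04 km/s.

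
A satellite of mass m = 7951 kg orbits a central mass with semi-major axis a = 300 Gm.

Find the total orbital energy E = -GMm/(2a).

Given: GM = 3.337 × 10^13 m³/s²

Convert to SI: a = 300 Gm = 3e+11 m.
E = −GMm / (2a).
E = −3.337e+13 · 7951 / (2 · 3e+11) J ≈ -4.422e+05 J = -442.2 kJ.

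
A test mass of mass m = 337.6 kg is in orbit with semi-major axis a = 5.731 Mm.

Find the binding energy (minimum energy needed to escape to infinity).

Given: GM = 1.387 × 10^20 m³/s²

Convert to SI: a = 5.731 Mm = 5.731e+06 m.
Total orbital energy is E = −GMm/(2a); binding energy is E_bind = −E = GMm/(2a).
E_bind = 1.387e+20 · 337.6 / (2 · 5.731e+06) J ≈ 4.085e+15 J = 4.085 PJ.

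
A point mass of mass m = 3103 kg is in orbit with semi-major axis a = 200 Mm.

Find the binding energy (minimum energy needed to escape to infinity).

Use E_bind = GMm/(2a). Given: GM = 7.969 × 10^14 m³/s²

Convert to SI: a = 200 Mm = 2e+08 m.
Total orbital energy is E = −GMm/(2a); binding energy is E_bind = −E = GMm/(2a).
E_bind = 7.969e+14 · 3103 / (2 · 2e+08) J ≈ 6.182e+09 J = 6.182 GJ.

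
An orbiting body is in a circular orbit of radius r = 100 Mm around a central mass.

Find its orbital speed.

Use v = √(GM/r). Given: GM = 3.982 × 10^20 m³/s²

Convert to SI: r = 100 Mm = 1e+08 m.
For a circular orbit, gravity supplies the centripetal force, so v = √(GM / r).
v = √(3.982e+20 / 1e+08) m/s ≈ 1.995e+06 m/s = 1995 km/s.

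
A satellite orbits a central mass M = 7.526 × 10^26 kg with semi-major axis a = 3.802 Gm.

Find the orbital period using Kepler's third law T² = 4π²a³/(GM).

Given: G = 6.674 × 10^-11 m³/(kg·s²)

Convert to SI: a = 3.802 Gm = 3.802e+09 m.
GM = G · M = 6.674e-11 · 7.526e+26 = 5.02285e+16 m³/s².
Kepler's third law: T = 2π √(a³ / GM).
Substituting a = 3.802e+09 m and GM = 5.02285e+16 m³/s²:
T = 2π √((3.802e+09)³ / 5.02285e+16) s
T ≈ 6.572e+06 s = 76.07 days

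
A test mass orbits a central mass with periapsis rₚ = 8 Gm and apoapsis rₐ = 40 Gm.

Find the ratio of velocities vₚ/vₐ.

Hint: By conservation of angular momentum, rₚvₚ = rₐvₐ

Convert to SI: rₚ = 8 Gm = 8e+09 m; rₐ = 40 Gm = 4e+10 m.
Conservation of angular momentum gives rₚvₚ = rₐvₐ, so vₚ/vₐ = rₐ/rₚ.
vₚ/vₐ = 4e+10 / 8e+09 ≈ 5.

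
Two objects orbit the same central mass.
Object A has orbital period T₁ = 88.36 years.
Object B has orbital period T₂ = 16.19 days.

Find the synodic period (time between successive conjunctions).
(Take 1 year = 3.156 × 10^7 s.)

Convert to SI: T₁ = 88.36 years = 2.78864e+09 s; T₂ = 16.19 days = 1.39882e+06 s.
T_syn = |T₁ · T₂ / (T₁ − T₂)|.
T_syn = |2.78864e+09 · 1.39882e+06 / (2.78864e+09 − 1.39882e+06)| s ≈ 1.4e+06 s = 16.2 days.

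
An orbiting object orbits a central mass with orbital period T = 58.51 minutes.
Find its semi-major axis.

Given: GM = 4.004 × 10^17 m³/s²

Convert to SI: T = 58.51 minutes = 3510.6 s.
Invert Kepler's third law: a = (GM · T² / (4π²))^(1/3).
Substituting T = 3510.6 s and GM = 4.004e+17 m³/s²:
a = (4.004e+17 · (3510.6)² / (4π²))^(1/3) m
a ≈ 5e+07 m = 50 Mm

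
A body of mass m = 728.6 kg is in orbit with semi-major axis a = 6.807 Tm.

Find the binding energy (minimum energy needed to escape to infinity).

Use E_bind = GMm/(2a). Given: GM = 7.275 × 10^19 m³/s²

Convert to SI: a = 6.807 Tm = 6.807e+12 m.
Total orbital energy is E = −GMm/(2a); binding energy is E_bind = −E = GMm/(2a).
E_bind = 7.275e+19 · 728.6 / (2 · 6.807e+12) J ≈ 3.893e+09 J = 3.893 GJ.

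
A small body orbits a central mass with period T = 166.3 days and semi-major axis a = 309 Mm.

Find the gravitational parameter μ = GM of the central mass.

Convert to SI: T = 166.3 days = 1.43683e+07 s; a = 309 Mm = 3.09e+08 m.
GM = 4π² · a³ / T².
GM = 4π² · (3.09e+08)³ / (1.43683e+07)² m³/s² ≈ 5.642e+12 m³/s² = 5.642 × 10^12 m³/s².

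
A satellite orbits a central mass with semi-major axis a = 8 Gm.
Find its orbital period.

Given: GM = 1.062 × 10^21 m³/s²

Convert to SI: a = 8 Gm = 8e+09 m.
Kepler's third law: T = 2π √(a³ / GM).
Substituting a = 8e+09 m and GM = 1.062e+21 m³/s²:
T = 2π √((8e+09)³ / 1.062e+21) s
T ≈ 1.38e+05 s = 1.597 days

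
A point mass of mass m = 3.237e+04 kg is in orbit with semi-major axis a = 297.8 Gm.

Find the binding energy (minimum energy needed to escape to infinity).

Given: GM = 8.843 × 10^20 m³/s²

Convert to SI: a = 297.8 Gm = 2.978e+11 m.
Total orbital energy is E = −GMm/(2a); binding energy is E_bind = −E = GMm/(2a).
E_bind = 8.843e+20 · 3.237e+04 / (2 · 2.978e+11) J ≈ 4.806e+13 J = 48.06 TJ.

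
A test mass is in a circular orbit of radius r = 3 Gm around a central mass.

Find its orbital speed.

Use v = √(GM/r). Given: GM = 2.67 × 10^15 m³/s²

Convert to SI: r = 3 Gm = 3e+09 m.
For a circular orbit, gravity supplies the centripetal force, so v = √(GM / r).
v = √(2.67e+15 / 3e+09) m/s ≈ 943.4 m/s = 943.4 m/s.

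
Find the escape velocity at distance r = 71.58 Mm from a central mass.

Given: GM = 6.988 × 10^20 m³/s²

Convert to SI: r = 71.58 Mm = 7.158e+07 m.
Escape velocity comes from setting total energy to zero: ½v² − GM/r = 0 ⇒ v_esc = √(2GM / r).
v_esc = √(2 · 6.988e+20 / 7.158e+07) m/s ≈ 4.419e+06 m/s = 4419 km/s.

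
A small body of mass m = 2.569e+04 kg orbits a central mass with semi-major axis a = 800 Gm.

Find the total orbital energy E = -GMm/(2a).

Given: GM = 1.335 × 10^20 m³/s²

Convert to SI: a = 800 Gm = 8e+11 m.
E = −GMm / (2a).
E = −1.335e+20 · 2.569e+04 / (2 · 8e+11) J ≈ -2.144e+12 J = -2.144 TJ.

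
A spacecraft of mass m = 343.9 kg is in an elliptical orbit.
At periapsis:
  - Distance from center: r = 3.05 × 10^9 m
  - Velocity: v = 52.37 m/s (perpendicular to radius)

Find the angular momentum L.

Since v is perpendicular to r, L = m · v · r.
L = 343.9 · 52.37 · 3.05e+09 kg·m²/s ≈ 5.493e+13 kg·m²/s.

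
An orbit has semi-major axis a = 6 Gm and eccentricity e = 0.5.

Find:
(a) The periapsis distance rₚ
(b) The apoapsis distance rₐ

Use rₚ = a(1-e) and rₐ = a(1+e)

Convert to SI: a = 6 Gm = 6e+09 m.
(a) rₚ = a(1 − e) = 6e+09 · (1 − 0.5) = 6e+09 · 0.5 ≈ 3e+09 m = 3 Gm.
(b) rₐ = a(1 + e) = 6e+09 · (1 + 0.5) = 6e+09 · 1.5 ≈ 9e+09 m = 9 Gm.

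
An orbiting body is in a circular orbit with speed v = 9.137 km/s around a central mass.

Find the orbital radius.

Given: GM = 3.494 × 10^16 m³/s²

Convert to SI: v = 9.137 km/s = 9137 m/s.
For a circular orbit, v² = GM / r, so r = GM / v².
r = 3.494e+16 / (9137)² m ≈ 4.185e+08 m = 418.5 Mm.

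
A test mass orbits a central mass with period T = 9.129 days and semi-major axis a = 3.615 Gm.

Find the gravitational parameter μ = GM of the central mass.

Convert to SI: T = 9.129 days = 788746 s; a = 3.615 Gm = 3.615e+09 m.
GM = 4π² · a³ / T².
GM = 4π² · (3.615e+09)³ / (788746)² m³/s² ≈ 2.998e+18 m³/s² = 2.998 × 10^18 m³/s².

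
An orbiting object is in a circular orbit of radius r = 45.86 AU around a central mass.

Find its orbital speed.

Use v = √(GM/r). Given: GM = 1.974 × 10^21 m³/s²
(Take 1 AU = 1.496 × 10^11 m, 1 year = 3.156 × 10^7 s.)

Convert to SI: r = 45.86 AU = 6.86066e+12 m.
For a circular orbit, gravity supplies the centripetal force, so v = √(GM / r).
v = √(1.974e+21 / 6.86066e+12) m/s ≈ 1.696e+04 m/s = 3.578 AU/year.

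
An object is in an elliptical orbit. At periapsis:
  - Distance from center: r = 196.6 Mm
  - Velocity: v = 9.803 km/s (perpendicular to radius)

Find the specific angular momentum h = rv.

Convert to SI: r = 196.6 Mm = 1.966e+08 m; v = 9.803 km/s = 9803 m/s.
With v perpendicular to r, h = r · v.
h = 1.966e+08 · 9803 m²/s ≈ 1.927e+12 m²/s.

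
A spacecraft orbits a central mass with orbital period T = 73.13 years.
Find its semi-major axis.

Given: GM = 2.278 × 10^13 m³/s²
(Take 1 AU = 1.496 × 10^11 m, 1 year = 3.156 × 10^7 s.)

Convert to SI: T = 73.13 years = 2.30798e+09 s.
Invert Kepler's third law: a = (GM · T² / (4π²))^(1/3).
Substituting T = 2.30798e+09 s and GM = 2.278e+13 m³/s²:
a = (2.278e+13 · (2.30798e+09)² / (4π²))^(1/3) m
a ≈ 1.454e+10 m = 0.09719 AU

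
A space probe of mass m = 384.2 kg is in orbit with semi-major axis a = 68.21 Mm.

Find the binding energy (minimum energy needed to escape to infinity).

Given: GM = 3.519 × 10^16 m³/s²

Convert to SI: a = 68.21 Mm = 6.821e+07 m.
Total orbital energy is E = −GMm/(2a); binding energy is E_bind = −E = GMm/(2a).
E_bind = 3.519e+16 · 384.2 / (2 · 6.821e+07) J ≈ 9.911e+10 J = 99.11 GJ.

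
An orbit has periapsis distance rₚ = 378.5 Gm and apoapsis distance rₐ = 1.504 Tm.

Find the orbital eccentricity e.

Convert to SI: rₚ = 378.5 Gm = 3.785e+11 m; rₐ = 1.504 Tm = 1.504e+12 m.
e = (rₐ − rₚ) / (rₐ + rₚ).
e = (1.504e+12 − 3.785e+11) / (1.504e+12 + 3.785e+11) = 1.1255e+12 / 1.8825e+12 ≈ 0.5979.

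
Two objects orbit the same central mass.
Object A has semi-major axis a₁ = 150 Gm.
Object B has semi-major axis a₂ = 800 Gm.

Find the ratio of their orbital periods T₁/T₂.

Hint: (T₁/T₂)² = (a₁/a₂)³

Convert to SI: a₁ = 150 Gm = 1.5e+11 m; a₂ = 800 Gm = 8e+11 m.
From Kepler's third law, (T₁/T₂)² = (a₁/a₂)³, so T₁/T₂ = (a₁/a₂)^(3/2).
a₁/a₂ = 1.5e+11 / 8e+11 = 0.1875.
T₁/T₂ = (0.1875)^(3/2) ≈ 0.08119.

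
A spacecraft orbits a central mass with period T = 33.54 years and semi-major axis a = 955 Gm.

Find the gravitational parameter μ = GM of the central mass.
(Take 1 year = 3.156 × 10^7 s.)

Convert to SI: T = 33.54 years = 1.05852e+09 s; a = 955 Gm = 9.55e+11 m.
GM = 4π² · a³ / T².
GM = 4π² · (9.55e+11)³ / (1.05852e+09)² m³/s² ≈ 3.069e+19 m³/s² = 3.069 × 10^19 m³/s².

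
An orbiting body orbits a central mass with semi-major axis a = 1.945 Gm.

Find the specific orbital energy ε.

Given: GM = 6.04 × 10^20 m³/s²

Convert to SI: a = 1.945 Gm = 1.945e+09 m.
ε = −GM / (2a).
ε = −6.04e+20 / (2 · 1.945e+09) J/kg ≈ -1.553e+11 J/kg = -155.3 GJ/kg.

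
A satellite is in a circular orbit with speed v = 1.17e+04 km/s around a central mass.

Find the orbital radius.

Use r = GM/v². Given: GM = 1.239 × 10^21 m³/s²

Convert to SI: v = 1.17e+04 km/s = 1.17e+07 m/s.
For a circular orbit, v² = GM / r, so r = GM / v².
r = 1.239e+21 / (1.17e+07)² m ≈ 9.051e+06 m = 9.051 Mm.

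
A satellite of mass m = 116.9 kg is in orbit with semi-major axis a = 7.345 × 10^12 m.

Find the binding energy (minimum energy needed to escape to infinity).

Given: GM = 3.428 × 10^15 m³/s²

Total orbital energy is E = −GMm/(2a); binding energy is E_bind = −E = GMm/(2a).
E_bind = 3.428e+15 · 116.9 / (2 · 7.345e+12) J ≈ 2.728e+04 J = 27.28 kJ.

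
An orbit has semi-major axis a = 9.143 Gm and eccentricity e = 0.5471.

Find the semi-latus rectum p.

Convert to SI: a = 9.143 Gm = 9.143e+09 m.
p = a (1 − e²).
p = 9.143e+09 · (1 − (0.5471)²) = 9.143e+09 · 0.700682 ≈ 6.406e+09 m = 6.406 Gm.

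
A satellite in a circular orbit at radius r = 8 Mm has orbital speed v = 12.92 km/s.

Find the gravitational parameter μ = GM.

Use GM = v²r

Convert to SI: r = 8 Mm = 8e+06 m; v = 12.92 km/s = 12920 m/s.
For a circular orbit v² = GM/r, so GM = v² · r.
GM = (12920)² · 8e+06 m³/s² ≈ 1.335e+15 m³/s² = 1.335 × 10^15 m³/s².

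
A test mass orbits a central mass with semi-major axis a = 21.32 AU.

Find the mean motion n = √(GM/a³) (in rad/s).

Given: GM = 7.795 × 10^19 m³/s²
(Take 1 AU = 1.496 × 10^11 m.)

Convert to SI: a = 21.32 AU = 3.18947e+12 m.
n = √(GM / a³).
n = √(7.795e+19 / (3.18947e+12)³) rad/s ≈ 1.55e-09 rad/s.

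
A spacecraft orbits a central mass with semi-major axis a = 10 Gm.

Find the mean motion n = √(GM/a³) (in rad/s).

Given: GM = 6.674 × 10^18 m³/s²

Convert to SI: a = 10 Gm = 1e+10 m.
n = √(GM / a³).
n = √(6.674e+18 / (1e+10)³) rad/s ≈ 2.583e-06 rad/s.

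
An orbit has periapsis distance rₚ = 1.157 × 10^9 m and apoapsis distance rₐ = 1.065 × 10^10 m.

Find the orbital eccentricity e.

e = (rₐ − rₚ) / (rₐ + rₚ).
e = (1.065e+10 − 1.157e+09) / (1.065e+10 + 1.157e+09) = 9.493e+09 / 1.1807e+10 ≈ 0.804.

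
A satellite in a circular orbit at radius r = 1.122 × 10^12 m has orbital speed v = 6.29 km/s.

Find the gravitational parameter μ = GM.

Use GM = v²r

Convert to SI: v = 6.29 km/s = 6290 m/s.
For a circular orbit v² = GM/r, so GM = v² · r.
GM = (6290)² · 1.122e+12 m³/s² ≈ 4.439e+19 m³/s² = 4.439 × 10^19 m³/s².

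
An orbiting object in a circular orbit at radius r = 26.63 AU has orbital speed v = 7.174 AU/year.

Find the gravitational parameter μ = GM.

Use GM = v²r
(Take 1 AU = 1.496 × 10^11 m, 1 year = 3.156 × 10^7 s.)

Convert to SI: r = 26.63 AU = 3.98385e+12 m; v = 7.174 AU/year = 34006 m/s.
For a circular orbit v² = GM/r, so GM = v² · r.
GM = (34006)² · 3.98385e+12 m³/s² ≈ 4.607e+21 m³/s² = 4.607 × 10^21 m³/s².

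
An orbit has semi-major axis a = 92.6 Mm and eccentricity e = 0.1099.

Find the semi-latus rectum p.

Convert to SI: a = 92.6 Mm = 9.26e+07 m.
p = a (1 − e²).
p = 9.26e+07 · (1 − (0.1099)²) = 9.26e+07 · 0.987922 ≈ 9.148e+07 m = 91.48 Mm.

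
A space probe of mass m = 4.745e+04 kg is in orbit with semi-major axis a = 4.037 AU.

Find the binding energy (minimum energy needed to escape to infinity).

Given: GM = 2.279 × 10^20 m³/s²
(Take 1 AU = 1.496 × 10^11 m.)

Convert to SI: a = 4.037 AU = 6.03935e+11 m.
Total orbital energy is E = −GMm/(2a); binding energy is E_bind = −E = GMm/(2a).
E_bind = 2.279e+20 · 4.745e+04 / (2 · 6.03935e+11) J ≈ 8.953e+12 J = 8.953 TJ.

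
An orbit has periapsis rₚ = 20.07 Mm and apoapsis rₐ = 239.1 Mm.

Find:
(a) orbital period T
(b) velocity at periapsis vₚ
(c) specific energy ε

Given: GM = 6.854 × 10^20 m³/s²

Convert to SI: rₚ = 20.07 Mm = 2.007e+07 m; rₐ = 239.1 Mm = 2.391e+08 m.
(a) With a = (rₚ + rₐ)/2 = 1.29585e+08 m, T = 2π √(a³/GM) = 2π √((1.29585e+08)³/6.854e+20) s ≈ 354 s
(b) With a = (rₚ + rₐ)/2 = 1.29585e+08 m, vₚ = √(GM (2/rₚ − 1/a)) = √(6.854e+20 · (2/2.007e+07 − 1/1.29585e+08)) m/s ≈ 7.938e+06 m/s
(c) With a = (rₚ + rₐ)/2 = 1.29585e+08 m, ε = −GM/(2a) = −6.854e+20/(2 · 1.29585e+08) J/kg ≈ -2.645e+12 J/kg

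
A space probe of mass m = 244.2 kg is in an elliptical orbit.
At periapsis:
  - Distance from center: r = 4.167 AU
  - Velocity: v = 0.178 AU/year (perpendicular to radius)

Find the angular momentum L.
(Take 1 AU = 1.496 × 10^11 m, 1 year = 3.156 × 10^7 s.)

Convert to SI: r = 4.167 AU = 6.23383e+11 m; v = 0.178 AU/year = 843.752 m/s.
Since v is perpendicular to r, L = m · v · r.
L = 244.2 · 843.752 · 6.23383e+11 kg·m²/s ≈ 1.284e+17 kg·m²/s.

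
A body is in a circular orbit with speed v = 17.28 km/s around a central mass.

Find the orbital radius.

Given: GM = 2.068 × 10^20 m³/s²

Convert to SI: v = 17.28 km/s = 17280 m/s.
For a circular orbit, v² = GM / r, so r = GM / v².
r = 2.068e+20 / (17280)² m ≈ 6.926e+11 m = 6.926 × 10^11 m.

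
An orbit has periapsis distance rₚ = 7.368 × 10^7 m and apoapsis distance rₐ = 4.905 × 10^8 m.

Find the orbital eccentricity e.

e = (rₐ − rₚ) / (rₐ + rₚ).
e = (4.905e+08 − 7.368e+07) / (4.905e+08 + 7.368e+07) = 4.1682e+08 / 5.6418e+08 ≈ 0.7388.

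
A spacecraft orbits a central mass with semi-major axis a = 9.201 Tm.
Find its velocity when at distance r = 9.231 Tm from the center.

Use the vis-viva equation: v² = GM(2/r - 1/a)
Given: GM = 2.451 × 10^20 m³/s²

Convert to SI: a = 9.201 Tm = 9.201e+12 m; r = 9.231 Tm = 9.231e+12 m.
Vis-viva: v = √(GM · (2/r − 1/a)).
2/r − 1/a = 2/9.231e+12 − 1/9.201e+12 = 1.07977e-13 m⁻¹.
v = √(2.451e+20 · 1.07977e-13) m/s ≈ 5144 m/s = 5.144 km/s.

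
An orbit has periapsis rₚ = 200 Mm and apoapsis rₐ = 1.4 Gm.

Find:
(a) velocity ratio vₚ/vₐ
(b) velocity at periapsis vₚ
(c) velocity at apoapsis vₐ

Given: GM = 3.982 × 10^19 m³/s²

Convert to SI: rₚ = 200 Mm = 2e+08 m; rₐ = 1.4 Gm = 1.4e+09 m.
(a) Conservation of angular momentum (rₚvₚ = rₐvₐ) gives vₚ/vₐ = rₐ/rₚ = 1.4e+09/2e+08 ≈ 7
(b) With a = (rₚ + rₐ)/2 = 8e+08 m, vₚ = √(GM (2/rₚ − 1/a)) = √(3.982e+19 · (2/2e+08 − 1/8e+08)) m/s ≈ 5.903e+05 m/s
(c) With a = (rₚ + rₐ)/2 = 8e+08 m, vₐ = √(GM (2/rₐ − 1/a)) = √(3.982e+19 · (2/1.4e+09 − 1/8e+08)) m/s ≈ 8.433e+04 m/s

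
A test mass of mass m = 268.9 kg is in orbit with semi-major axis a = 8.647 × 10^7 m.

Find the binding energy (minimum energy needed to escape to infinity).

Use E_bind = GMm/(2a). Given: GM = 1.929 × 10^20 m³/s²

Total orbital energy is E = −GMm/(2a); binding energy is E_bind = −E = GMm/(2a).
E_bind = 1.929e+20 · 268.9 / (2 · 8.647e+07) J ≈ 2.999e+14 J = 299.9 TJ.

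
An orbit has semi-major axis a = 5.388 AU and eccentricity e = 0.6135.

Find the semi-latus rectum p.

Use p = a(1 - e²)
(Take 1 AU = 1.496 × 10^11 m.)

Convert to SI: a = 5.388 AU = 8.06045e+11 m.
p = a (1 − e²).
p = 8.06045e+11 · (1 − (0.6135)²) = 8.06045e+11 · 0.623618 ≈ 5.027e+11 m = 3.36 AU.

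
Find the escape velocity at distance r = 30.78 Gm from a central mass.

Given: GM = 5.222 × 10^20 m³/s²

Convert to SI: r = 30.78 Gm = 3.078e+10 m.
Escape velocity comes from setting total energy to zero: ½v² − GM/r = 0 ⇒ v_esc = √(2GM / r).
v_esc = √(2 · 5.222e+20 / 3.078e+10) m/s ≈ 1.842e+05 m/s = 184.2 km/s.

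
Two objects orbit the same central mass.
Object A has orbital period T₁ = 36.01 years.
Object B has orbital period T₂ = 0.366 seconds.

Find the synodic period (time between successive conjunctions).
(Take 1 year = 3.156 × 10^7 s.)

Convert to SI: T₁ = 36.01 years = 1.13648e+09 s.
T_syn = |T₁ · T₂ / (T₁ − T₂)|.
T_syn = |1.13648e+09 · 0.366 / (1.13648e+09 − 0.366)| s ≈ 0.366 s = 0.366 seconds.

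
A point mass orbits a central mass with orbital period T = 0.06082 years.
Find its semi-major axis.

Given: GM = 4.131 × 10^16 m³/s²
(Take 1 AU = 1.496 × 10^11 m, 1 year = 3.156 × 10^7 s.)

Convert to SI: T = 0.06082 years = 1.91948e+06 s.
Invert Kepler's third law: a = (GM · T² / (4π²))^(1/3).
Substituting T = 1.91948e+06 s and GM = 4.131e+16 m³/s²:
a = (4.131e+16 · (1.91948e+06)² / (4π²))^(1/3) m
a ≈ 1.568e+09 m = 0.01048 AU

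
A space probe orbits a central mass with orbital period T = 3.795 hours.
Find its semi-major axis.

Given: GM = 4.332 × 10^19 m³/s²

Convert to SI: T = 3.795 hours = 13662 s.
Invert Kepler's third law: a = (GM · T² / (4π²))^(1/3).
Substituting T = 13662 s and GM = 4.332e+19 m³/s²:
a = (4.332e+19 · (13662)² / (4π²))^(1/3) m
a ≈ 5.895e+08 m = 589.5 Mm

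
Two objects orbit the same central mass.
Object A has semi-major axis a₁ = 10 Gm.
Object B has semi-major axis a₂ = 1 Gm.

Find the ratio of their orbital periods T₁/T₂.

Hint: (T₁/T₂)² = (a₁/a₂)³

Convert to SI: a₁ = 10 Gm = 1e+10 m; a₂ = 1 Gm = 1e+09 m.
From Kepler's third law, (T₁/T₂)² = (a₁/a₂)³, so T₁/T₂ = (a₁/a₂)^(3/2).
a₁/a₂ = 1e+10 / 1e+09 = 10.
T₁/T₂ = (10)^(3/2) ≈ 31.62.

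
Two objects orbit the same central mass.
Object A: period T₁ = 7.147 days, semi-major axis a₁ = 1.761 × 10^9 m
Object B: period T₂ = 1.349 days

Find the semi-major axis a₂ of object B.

Convert to SI: T₁ = 7.147 days = 617501 s; T₂ = 1.349 days = 116554 s.
Kepler's third law: (T₁/T₂)² = (a₁/a₂)³ ⇒ a₂ = a₁ · (T₂/T₁)^(2/3).
T₂/T₁ = 116554 / 617501 = 0.188751.
a₂ = 1.761e+09 · (0.188751)^(2/3) m ≈ 5.795e+08 m = 5.795 × 10^8 m.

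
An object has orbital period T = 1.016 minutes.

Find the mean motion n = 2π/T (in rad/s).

Convert to SI: T = 1.016 minutes = 60.96 s.
n = 2π / T.
n = 2π / 60.96 s ≈ 0.1031 rad/s.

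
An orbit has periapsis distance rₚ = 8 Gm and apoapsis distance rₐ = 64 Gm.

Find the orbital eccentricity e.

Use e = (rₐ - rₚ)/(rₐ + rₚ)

Convert to SI: rₚ = 8 Gm = 8e+09 m; rₐ = 64 Gm = 6.4e+10 m.
e = (rₐ − rₚ) / (rₐ + rₚ).
e = (6.4e+10 − 8e+09) / (6.4e+10 + 8e+09) = 5.6e+10 / 7.2e+10 ≈ 0.7778.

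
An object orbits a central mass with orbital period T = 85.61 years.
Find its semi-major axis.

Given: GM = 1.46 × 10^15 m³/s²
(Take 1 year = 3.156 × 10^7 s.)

Convert to SI: T = 85.61 years = 2.70185e+09 s.
Invert Kepler's third law: a = (GM · T² / (4π²))^(1/3).
Substituting T = 2.70185e+09 s and GM = 1.46e+15 m³/s²:
a = (1.46e+15 · (2.70185e+09)² / (4π²))^(1/3) m
a ≈ 6.463e+10 m = 64.63 Gm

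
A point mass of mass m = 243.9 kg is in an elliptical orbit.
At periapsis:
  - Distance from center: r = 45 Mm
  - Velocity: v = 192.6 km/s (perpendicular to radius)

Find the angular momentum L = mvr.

Convert to SI: r = 45 Mm = 4.5e+07 m; v = 192.6 km/s = 192600 m/s.
Since v is perpendicular to r, L = m · v · r.
L = 243.9 · 192600 · 4.5e+07 kg·m²/s ≈ 2.114e+15 kg·m²/s.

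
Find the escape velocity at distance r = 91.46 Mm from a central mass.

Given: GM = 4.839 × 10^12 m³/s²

Convert to SI: r = 91.46 Mm = 9.146e+07 m.
Escape velocity comes from setting total energy to zero: ½v² − GM/r = 0 ⇒ v_esc = √(2GM / r).
v_esc = √(2 · 4.839e+12 / 9.146e+07) m/s ≈ 325.3 m/s = 325.3 m/s.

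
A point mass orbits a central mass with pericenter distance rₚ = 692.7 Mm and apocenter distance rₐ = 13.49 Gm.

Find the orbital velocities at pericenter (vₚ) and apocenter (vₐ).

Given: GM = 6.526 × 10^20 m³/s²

Convert to SI: rₚ = 692.7 Mm = 6.927e+08 m; rₐ = 13.49 Gm = 1.349e+10 m.
Use the vis-viva equation v² = GM(2/r − 1/a) with a = (rₚ + rₐ)/2 = (6.927e+08 + 1.349e+10)/2 = 7.09135e+09 m.
vₚ = √(GM · (2/rₚ − 1/a)) = √(6.526e+20 · (2/6.927e+08 − 1/7.09135e+09)) m/s ≈ 1.339e+06 m/s = 1339 km/s.
vₐ = √(GM · (2/rₐ − 1/a)) = √(6.526e+20 · (2/1.349e+10 − 1/7.09135e+09)) m/s ≈ 6.874e+04 m/s = 68.74 km/s.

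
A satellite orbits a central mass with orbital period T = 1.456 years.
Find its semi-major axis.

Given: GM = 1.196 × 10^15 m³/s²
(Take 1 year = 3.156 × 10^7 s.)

Convert to SI: T = 1.456 years = 4.59514e+07 s.
Invert Kepler's third law: a = (GM · T² / (4π²))^(1/3).
Substituting T = 4.59514e+07 s and GM = 1.196e+15 m³/s²:
a = (1.196e+15 · (4.59514e+07)² / (4π²))^(1/3) m
a ≈ 3.999e+09 m = 3.999 Gm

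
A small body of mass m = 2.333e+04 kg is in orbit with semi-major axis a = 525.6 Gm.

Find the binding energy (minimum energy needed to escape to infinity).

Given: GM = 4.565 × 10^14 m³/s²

Convert to SI: a = 525.6 Gm = 5.256e+11 m.
Total orbital energy is E = −GMm/(2a); binding energy is E_bind = −E = GMm/(2a).
E_bind = 4.565e+14 · 2.333e+04 / (2 · 5.256e+11) J ≈ 1.013e+07 J = 10.13 MJ.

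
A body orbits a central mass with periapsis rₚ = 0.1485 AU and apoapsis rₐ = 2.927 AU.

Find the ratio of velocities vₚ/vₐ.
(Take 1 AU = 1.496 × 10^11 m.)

Convert to SI: rₚ = 0.1485 AU = 2.22156e+10 m; rₐ = 2.927 AU = 4.37879e+11 m.
Conservation of angular momentum gives rₚvₚ = rₐvₐ, so vₚ/vₐ = rₐ/rₚ.
vₚ/vₐ = 4.37879e+11 / 2.22156e+10 ≈ 19.71.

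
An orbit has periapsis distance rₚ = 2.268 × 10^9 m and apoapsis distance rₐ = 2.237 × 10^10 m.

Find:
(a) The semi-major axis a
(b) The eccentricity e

(a) a = (rₚ + rₐ) / 2 = (2.268e+09 + 2.237e+10) / 2 ≈ 1.232e+10 m = 1.232 × 10^10 m.
(b) e = (rₐ − rₚ) / (rₐ + rₚ) = (2.237e+10 − 2.268e+09) / (2.237e+10 + 2.268e+09) ≈ 0.8159.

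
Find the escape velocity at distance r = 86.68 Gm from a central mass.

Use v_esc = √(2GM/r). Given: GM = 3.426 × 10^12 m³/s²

Convert to SI: r = 86.68 Gm = 8.668e+10 m.
Escape velocity comes from setting total energy to zero: ½v² − GM/r = 0 ⇒ v_esc = √(2GM / r).
v_esc = √(2 · 3.426e+12 / 8.668e+10) m/s ≈ 8.891 m/s = 8.891 m/s.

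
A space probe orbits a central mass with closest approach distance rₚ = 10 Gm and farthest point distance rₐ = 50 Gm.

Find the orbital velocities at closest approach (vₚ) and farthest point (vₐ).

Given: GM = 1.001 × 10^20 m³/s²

Convert to SI: rₚ = 10 Gm = 1e+10 m; rₐ = 50 Gm = 5e+10 m.
Use the vis-viva equation v² = GM(2/r − 1/a) with a = (rₚ + rₐ)/2 = (1e+10 + 5e+10)/2 = 3e+10 m.
vₚ = √(GM · (2/rₚ − 1/a)) = √(1.001e+20 · (2/1e+10 − 1/3e+10)) m/s ≈ 1.292e+05 m/s = 129.2 km/s.
vₐ = √(GM · (2/rₐ − 1/a)) = √(1.001e+20 · (2/5e+10 − 1/3e+10)) m/s ≈ 2.583e+04 m/s = 25.83 km/s.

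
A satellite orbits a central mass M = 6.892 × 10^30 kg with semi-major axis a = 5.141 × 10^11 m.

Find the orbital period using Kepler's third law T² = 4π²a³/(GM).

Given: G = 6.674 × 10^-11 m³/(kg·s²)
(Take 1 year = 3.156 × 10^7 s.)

GM = G · M = 6.674e-11 · 6.892e+30 = 4.59972e+20 m³/s².
Kepler's third law: T = 2π √(a³ / GM).
Substituting a = 5.141e+11 m and GM = 4.59972e+20 m³/s²:
T = 2π √((5.141e+11)³ / 4.59972e+20) s
T ≈ 1.08e+08 s = 3.422 years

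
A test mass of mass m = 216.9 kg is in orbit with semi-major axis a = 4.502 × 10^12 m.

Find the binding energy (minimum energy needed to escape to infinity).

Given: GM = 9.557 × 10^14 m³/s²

Total orbital energy is E = −GMm/(2a); binding energy is E_bind = −E = GMm/(2a).
E_bind = 9.557e+14 · 216.9 / (2 · 4.502e+12) J ≈ 2.302e+04 J = 23.02 kJ.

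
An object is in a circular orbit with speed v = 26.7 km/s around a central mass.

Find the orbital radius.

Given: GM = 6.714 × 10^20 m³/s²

Convert to SI: v = 26.7 km/s = 26700 m/s.
For a circular orbit, v² = GM / r, so r = GM / v².
r = 6.714e+20 / (26700)² m ≈ 9.418e+11 m = 941.8 Gm.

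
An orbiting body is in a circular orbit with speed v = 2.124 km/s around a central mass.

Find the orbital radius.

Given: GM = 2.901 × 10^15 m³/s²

Convert to SI: v = 2.124 km/s = 2124 m/s.
For a circular orbit, v² = GM / r, so r = GM / v².
r = 2.901e+15 / (2124)² m ≈ 6.43e+08 m = 643 Mm.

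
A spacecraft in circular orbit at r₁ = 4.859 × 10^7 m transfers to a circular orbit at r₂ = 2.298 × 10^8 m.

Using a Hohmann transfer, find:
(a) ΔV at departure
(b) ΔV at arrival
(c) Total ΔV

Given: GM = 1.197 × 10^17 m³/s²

Transfer semi-major axis: a_t = (r₁ + r₂)/2 = (4.859e+07 + 2.298e+08)/2 = 1.39195e+08 m.
Circular speeds: v₁ = √(GM/r₁) = 49633.4 m/s, v₂ = √(GM/r₂) = 22823 m/s.
Transfer speeds (vis-viva v² = GM(2/r − 1/a_t)): v₁ᵗ = 63773 m/s, v₂ᵗ = 13484.5 m/s.
(a) ΔV₁ = |v₁ᵗ − v₁| ≈ 1.414e+04 m/s = 14.14 km/s.
(b) ΔV₂ = |v₂ − v₂ᵗ| ≈ 9339 m/s = 9.339 km/s.
(c) ΔV_total = ΔV₁ + ΔV₂ ≈ 2.348e+04 m/s = 23.48 km/s.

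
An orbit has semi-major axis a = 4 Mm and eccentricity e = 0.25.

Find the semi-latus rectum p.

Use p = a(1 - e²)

Convert to SI: a = 4 Mm = 4e+06 m.
p = a (1 − e²).
p = 4e+06 · (1 − (0.25)²) = 4e+06 · 0.9375 ≈ 3.75e+06 m = 3.75 Mm.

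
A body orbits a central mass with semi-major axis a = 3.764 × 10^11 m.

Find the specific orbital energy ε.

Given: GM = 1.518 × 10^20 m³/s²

ε = −GM / (2a).
ε = −1.518e+20 / (2 · 3.764e+11) J/kg ≈ -2.016e+08 J/kg = -201.6 MJ/kg.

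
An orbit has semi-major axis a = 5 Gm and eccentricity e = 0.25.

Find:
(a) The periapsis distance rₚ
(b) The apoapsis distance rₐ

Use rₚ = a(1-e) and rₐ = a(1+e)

Convert to SI: a = 5 Gm = 5e+09 m.
(a) rₚ = a(1 − e) = 5e+09 · (1 − 0.25) = 5e+09 · 0.75 ≈ 3.75e+09 m = 3.75 Gm.
(b) rₐ = a(1 + e) = 5e+09 · (1 + 0.25) = 5e+09 · 1.25 ≈ 6.25e+09 m = 6.25 Gm.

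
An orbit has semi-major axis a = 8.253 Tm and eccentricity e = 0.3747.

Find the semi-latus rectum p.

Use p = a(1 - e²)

Convert to SI: a = 8.253 Tm = 8.253e+12 m.
p = a (1 − e²).
p = 8.253e+12 · (1 − (0.3747)²) = 8.253e+12 · 0.8596 ≈ 7.094e+12 m = 7.094 Tm.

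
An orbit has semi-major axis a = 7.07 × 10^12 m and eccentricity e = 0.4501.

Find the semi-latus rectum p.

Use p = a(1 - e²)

p = a (1 − e²).
p = 7.07e+12 · (1 − (0.4501)²) = 7.07e+12 · 0.79741 ≈ 5.638e+12 m = 5.638 × 10^12 m.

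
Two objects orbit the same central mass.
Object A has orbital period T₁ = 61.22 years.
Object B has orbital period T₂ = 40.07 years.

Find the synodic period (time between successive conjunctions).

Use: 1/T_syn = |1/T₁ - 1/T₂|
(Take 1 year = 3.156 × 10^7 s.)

Convert to SI: T₁ = 61.22 years = 1.9321e+09 s; T₂ = 40.07 years = 1.26461e+09 s.
T_syn = |T₁ · T₂ / (T₁ − T₂)|.
T_syn = |1.9321e+09 · 1.26461e+09 / (1.9321e+09 − 1.26461e+09)| s ≈ 3.66e+09 s = 116 years.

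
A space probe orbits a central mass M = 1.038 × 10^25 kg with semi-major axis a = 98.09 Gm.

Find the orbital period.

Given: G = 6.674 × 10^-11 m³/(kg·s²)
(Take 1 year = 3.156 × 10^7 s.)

Convert to SI: a = 98.09 Gm = 9.809e+10 m.
GM = G · M = 6.674e-11 · 1.038e+25 = 6.92761e+14 m³/s².
Kepler's third law: T = 2π √(a³ / GM).
Substituting a = 9.809e+10 m and GM = 6.92761e+14 m³/s²:
T = 2π √((9.809e+10)³ / 6.92761e+14) s
T ≈ 7.334e+09 s = 232.4 years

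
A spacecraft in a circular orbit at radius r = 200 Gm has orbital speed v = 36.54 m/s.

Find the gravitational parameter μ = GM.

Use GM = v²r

Convert to SI: r = 200 Gm = 2e+11 m.
For a circular orbit v² = GM/r, so GM = v² · r.
GM = (36.54)² · 2e+11 m³/s² ≈ 2.67e+14 m³/s² = 2.67 × 10^14 m³/s².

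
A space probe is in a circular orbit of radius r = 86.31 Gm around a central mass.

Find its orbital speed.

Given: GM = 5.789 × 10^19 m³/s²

Convert to SI: r = 86.31 Gm = 8.631e+10 m.
For a circular orbit, gravity supplies the centripetal force, so v = √(GM / r).
v = √(5.789e+19 / 8.631e+10) m/s ≈ 2.59e+04 m/s = 25.9 km/s.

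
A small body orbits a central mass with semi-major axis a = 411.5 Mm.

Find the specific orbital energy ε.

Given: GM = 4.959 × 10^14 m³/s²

Convert to SI: a = 411.5 Mm = 4.115e+08 m.
ε = −GM / (2a).
ε = −4.959e+14 / (2 · 4.115e+08) J/kg ≈ -6.026e+05 J/kg = -602.6 kJ/kg.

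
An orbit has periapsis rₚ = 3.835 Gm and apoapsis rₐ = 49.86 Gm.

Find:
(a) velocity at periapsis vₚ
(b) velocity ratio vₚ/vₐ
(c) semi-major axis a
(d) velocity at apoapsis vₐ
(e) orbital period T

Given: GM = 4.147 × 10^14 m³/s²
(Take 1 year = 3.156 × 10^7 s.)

Convert to SI: rₚ = 3.835 Gm = 3.835e+09 m; rₐ = 49.86 Gm = 4.986e+10 m.
(a) With a = (rₚ + rₐ)/2 = 2.68475e+10 m, vₚ = √(GM (2/rₚ − 1/a)) = √(4.147e+14 · (2/3.835e+09 − 1/2.68475e+10)) m/s ≈ 448.1 m/s
(b) Conservation of angular momentum (rₚvₚ = rₐvₐ) gives vₚ/vₐ = rₐ/rₚ = 4.986e+10/3.835e+09 ≈ 13
(c) a = (rₚ + rₐ)/2 = (3.835e+09 + 4.986e+10)/2 ≈ 2.685e+10 m
(d) With a = (rₚ + rₐ)/2 = 2.68475e+10 m, vₐ = √(GM (2/rₐ − 1/a)) = √(4.147e+14 · (2/4.986e+10 − 1/2.68475e+10)) m/s ≈ 34.47 m/s
(e) With a = (rₚ + rₐ)/2 = 2.68475e+10 m, T = 2π √(a³/GM) = 2π √((2.68475e+10)³/4.147e+14) s ≈ 1.357e+09 s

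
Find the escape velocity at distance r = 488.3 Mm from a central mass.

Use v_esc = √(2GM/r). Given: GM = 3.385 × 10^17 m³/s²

Convert to SI: r = 488.3 Mm = 4.883e+08 m.
Escape velocity comes from setting total energy to zero: ½v² − GM/r = 0 ⇒ v_esc = √(2GM / r).
v_esc = √(2 · 3.385e+17 / 4.883e+08) m/s ≈ 3.723e+04 m/s = 37.23 km/s.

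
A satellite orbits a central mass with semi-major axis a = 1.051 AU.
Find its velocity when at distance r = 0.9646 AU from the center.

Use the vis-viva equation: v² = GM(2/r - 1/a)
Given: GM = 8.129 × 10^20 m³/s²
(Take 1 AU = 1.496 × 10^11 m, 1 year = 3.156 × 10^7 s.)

Convert to SI: a = 1.051 AU = 1.5723e+11 m; r = 0.9646 AU = 1.44304e+11 m.
Vis-viva: v = √(GM · (2/r − 1/a)).
2/r − 1/a = 2/1.44304e+11 − 1/1.5723e+11 = 7.49949e-12 m⁻¹.
v = √(8.129e+20 · 7.49949e-12) m/s ≈ 7.808e+04 m/s = 16.47 AU/year.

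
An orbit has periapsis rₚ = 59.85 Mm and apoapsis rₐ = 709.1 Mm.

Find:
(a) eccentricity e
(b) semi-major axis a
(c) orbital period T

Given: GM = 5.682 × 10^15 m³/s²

Convert to SI: rₚ = 59.85 Mm = 5.985e+07 m; rₐ = 709.1 Mm = 7.091e+08 m.
(a) e = (rₐ − rₚ)/(rₐ + rₚ) = (7.091e+08 − 5.985e+07)/(7.091e+08 + 5.985e+07) ≈ 0.8443
(b) a = (rₚ + rₐ)/2 = (5.985e+07 + 7.091e+08)/2 ≈ 3.845e+08 m
(c) With a = (rₚ + rₐ)/2 = 3.84475e+08 m, T = 2π √(a³/GM) = 2π √((3.84475e+08)³/5.682e+15) s ≈ 6.284e+05 s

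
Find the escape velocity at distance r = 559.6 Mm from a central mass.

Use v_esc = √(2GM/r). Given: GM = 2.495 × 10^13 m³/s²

Convert to SI: r = 559.6 Mm = 5.596e+08 m.
Escape velocity comes from setting total energy to zero: ½v² − GM/r = 0 ⇒ v_esc = √(2GM / r).
v_esc = √(2 · 2.495e+13 / 5.596e+08) m/s ≈ 298.6 m/s = 298.6 m/s.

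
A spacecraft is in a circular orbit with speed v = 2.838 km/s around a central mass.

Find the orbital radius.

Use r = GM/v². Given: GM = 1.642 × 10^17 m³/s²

Convert to SI: v = 2.838 km/s = 2838 m/s.
For a circular orbit, v² = GM / r, so r = GM / v².
r = 1.642e+17 / (2838)² m ≈ 2.039e+10 m = 20.39 Gm.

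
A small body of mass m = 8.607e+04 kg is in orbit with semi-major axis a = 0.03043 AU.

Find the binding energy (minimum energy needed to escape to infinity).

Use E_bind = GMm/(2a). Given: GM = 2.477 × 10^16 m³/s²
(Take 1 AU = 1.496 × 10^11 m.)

Convert to SI: a = 0.03043 AU = 4.55233e+09 m.
Total orbital energy is E = −GMm/(2a); binding energy is E_bind = −E = GMm/(2a).
E_bind = 2.477e+16 · 8.607e+04 / (2 · 4.55233e+09) J ≈ 2.342e+11 J = 234.2 GJ.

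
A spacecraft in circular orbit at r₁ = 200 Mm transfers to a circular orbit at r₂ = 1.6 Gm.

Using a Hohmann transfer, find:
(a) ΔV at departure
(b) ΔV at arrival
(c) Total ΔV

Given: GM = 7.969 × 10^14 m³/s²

Convert to SI: r₁ = 200 Mm = 2e+08 m; r₂ = 1.6 Gm = 1.6e+09 m.
Transfer semi-major axis: a_t = (r₁ + r₂)/2 = (2e+08 + 1.6e+09)/2 = 9e+08 m.
Circular speeds: v₁ = √(GM/r₁) = 1996.12 m/s, v₂ = √(GM/r₂) = 705.735 m/s.
Transfer speeds (vis-viva v² = GM(2/r − 1/a_t)): v₁ᵗ = 2661.49 m/s, v₂ᵗ = 332.687 m/s.
(a) ΔV₁ = |v₁ᵗ − v₁| ≈ 665.4 m/s = 665.4 m/s.
(b) ΔV₂ = |v₂ − v₂ᵗ| ≈ 373 m/s = 373 m/s.
(c) ΔV_total = ΔV₁ + ΔV₂ ≈ 1038 m/s = 1.038 km/s.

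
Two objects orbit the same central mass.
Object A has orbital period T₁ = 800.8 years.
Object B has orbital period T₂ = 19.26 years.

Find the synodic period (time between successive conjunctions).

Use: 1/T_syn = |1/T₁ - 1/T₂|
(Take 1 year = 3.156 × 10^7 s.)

Convert to SI: T₁ = 800.8 years = 2.52732e+10 s; T₂ = 19.26 years = 6.07846e+08 s.
T_syn = |T₁ · T₂ / (T₁ − T₂)|.
T_syn = |2.52732e+10 · 6.07846e+08 / (2.52732e+10 − 6.07846e+08)| s ≈ 6.228e+08 s = 19.73 years.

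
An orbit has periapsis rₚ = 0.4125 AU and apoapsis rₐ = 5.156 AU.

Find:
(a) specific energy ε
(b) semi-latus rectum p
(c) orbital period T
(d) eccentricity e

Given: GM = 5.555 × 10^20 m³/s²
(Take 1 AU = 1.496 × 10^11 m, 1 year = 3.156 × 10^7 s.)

Convert to SI: rₚ = 0.4125 AU = 6.171e+10 m; rₐ = 5.156 AU = 7.71338e+11 m.
(a) With a = (rₚ + rₐ)/2 = 4.16524e+11 m, ε = −GM/(2a) = −5.555e+20/(2 · 4.16524e+11) J/kg ≈ -6.668e+08 J/kg
(b) From a = (rₚ + rₐ)/2 = 4.16524e+11 m and e = (rₐ − rₚ)/(rₐ + rₚ) = 0.851845, p = a(1 − e²) = 4.16524e+11 · (1 − (0.851845)²) ≈ 1.143e+11 m
(c) With a = (rₚ + rₐ)/2 = 4.16524e+11 m, T = 2π √(a³/GM) = 2π √((4.16524e+11)³/5.555e+20) s ≈ 7.166e+07 s
(d) e = (rₐ − rₚ)/(rₐ + rₚ) = (7.71338e+11 − 6.171e+10)/(7.71338e+11 + 6.171e+10) ≈ 0.8518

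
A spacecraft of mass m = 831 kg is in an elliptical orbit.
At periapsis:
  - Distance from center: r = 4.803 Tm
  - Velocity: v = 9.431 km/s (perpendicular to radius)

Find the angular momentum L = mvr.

Convert to SI: r = 4.803 Tm = 4.803e+12 m; v = 9.431 km/s = 9431 m/s.
Since v is perpendicular to r, L = m · v · r.
L = 831 · 9431 · 4.803e+12 kg·m²/s ≈ 3.764e+19 kg·m²/s.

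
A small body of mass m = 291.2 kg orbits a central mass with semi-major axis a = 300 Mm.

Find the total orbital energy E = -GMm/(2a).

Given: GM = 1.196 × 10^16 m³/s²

Convert to SI: a = 300 Mm = 3e+08 m.
E = −GMm / (2a).
E = −1.196e+16 · 291.2 / (2 · 3e+08) J ≈ -5.805e+09 J = -5.805 GJ.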